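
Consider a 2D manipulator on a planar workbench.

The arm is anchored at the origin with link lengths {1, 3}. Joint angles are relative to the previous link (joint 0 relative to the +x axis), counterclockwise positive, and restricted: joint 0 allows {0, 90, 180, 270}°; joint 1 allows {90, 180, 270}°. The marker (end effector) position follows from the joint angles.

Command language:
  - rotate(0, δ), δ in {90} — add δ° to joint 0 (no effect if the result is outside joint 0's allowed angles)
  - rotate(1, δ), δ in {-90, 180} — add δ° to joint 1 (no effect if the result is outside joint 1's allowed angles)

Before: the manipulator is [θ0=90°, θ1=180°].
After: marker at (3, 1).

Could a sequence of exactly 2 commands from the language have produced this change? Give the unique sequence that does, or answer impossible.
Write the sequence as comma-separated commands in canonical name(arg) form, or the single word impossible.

key: order matters: swapping rotate(1, -90) and rotate(1, 180) lands elsewhere
initial: [θ0=90°, θ1=180°]
step 1 (rotate(1, -90)): [θ0=90°, θ1=90°]
step 2 (rotate(1, 180)): [θ0=90°, θ1=270°]
no rival 2-sequence matches.

rotate(1, -90), rotate(1, 180)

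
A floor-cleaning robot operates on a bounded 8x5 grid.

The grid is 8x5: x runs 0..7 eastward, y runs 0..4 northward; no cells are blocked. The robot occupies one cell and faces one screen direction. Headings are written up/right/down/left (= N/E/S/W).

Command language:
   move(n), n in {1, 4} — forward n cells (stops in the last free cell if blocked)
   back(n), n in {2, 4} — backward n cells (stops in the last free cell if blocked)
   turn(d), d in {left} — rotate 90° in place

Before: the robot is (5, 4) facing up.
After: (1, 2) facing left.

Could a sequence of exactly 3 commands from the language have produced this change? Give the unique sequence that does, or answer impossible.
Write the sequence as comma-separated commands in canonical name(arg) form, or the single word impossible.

back(2), turn(left), move(4)

key: position moved to (1,2) AND the heading swung to W — translation plus rotation needed
start: (5, 4) facing up
t=1 back(2) ⇒ (5, 2) facing up
t=2 turn(left) ⇒ (5, 2) facing left
t=3 move(4) ⇒ (1, 2) facing left
all 125 alternatives checked — unique.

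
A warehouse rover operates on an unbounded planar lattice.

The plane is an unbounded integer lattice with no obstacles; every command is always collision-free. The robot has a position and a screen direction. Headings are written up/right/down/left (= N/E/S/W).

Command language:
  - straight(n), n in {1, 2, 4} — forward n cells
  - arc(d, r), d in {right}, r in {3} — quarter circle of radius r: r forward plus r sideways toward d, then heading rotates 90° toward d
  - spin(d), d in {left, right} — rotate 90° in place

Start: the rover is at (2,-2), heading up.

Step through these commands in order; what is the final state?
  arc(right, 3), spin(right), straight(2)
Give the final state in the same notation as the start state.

from: at (2,-2), heading up
1. arc(right, 3) → at (5,1), heading right
2. spin(right) → at (5,1), heading down
3. straight(2) → at (5,-1), heading down

at (5,-1), heading down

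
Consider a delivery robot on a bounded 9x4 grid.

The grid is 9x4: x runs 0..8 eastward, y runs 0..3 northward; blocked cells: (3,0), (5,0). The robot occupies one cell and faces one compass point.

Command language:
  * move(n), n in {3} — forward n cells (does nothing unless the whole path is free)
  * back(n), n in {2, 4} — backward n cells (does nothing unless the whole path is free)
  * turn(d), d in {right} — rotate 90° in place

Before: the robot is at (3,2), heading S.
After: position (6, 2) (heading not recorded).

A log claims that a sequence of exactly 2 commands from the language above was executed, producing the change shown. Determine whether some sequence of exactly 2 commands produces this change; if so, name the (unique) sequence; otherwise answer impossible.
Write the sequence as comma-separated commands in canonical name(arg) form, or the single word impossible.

impossible

checked all 2-command options: none fits.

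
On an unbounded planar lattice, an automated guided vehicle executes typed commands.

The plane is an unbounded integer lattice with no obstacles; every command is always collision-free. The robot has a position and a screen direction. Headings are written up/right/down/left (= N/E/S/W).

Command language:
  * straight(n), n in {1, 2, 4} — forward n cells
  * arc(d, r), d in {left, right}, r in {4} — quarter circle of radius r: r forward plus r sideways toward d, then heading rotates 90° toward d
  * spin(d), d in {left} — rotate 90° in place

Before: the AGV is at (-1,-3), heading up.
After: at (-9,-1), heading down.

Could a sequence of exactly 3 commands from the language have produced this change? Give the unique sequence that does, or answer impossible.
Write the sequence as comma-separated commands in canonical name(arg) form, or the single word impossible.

key: order matters: swapping straight(2) and arc(left, 4) lands elsewhere
t0: at (-1,-3), heading up
t=1 straight(2) ⇒ at (-1,-1), heading up
t=2 arc(left, 4) ⇒ at (-5,3), heading left
t=3 arc(left, 4) ⇒ at (-9,-1), heading down
uniquely the one of 216 3-step routes that fits.

straight(2), arc(left, 4), arc(left, 4)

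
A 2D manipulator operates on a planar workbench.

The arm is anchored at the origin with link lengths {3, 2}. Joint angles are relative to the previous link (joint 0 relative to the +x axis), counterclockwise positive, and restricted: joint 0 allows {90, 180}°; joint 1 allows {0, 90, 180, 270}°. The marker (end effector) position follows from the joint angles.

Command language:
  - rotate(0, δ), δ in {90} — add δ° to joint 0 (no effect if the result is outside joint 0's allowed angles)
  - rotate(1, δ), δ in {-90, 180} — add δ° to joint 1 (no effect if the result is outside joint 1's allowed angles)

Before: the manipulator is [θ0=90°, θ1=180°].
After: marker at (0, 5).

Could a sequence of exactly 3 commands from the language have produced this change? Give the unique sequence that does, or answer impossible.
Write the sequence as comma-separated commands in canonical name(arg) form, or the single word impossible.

rotate(1, 180), rotate(1, 180), rotate(1, 180)

from: [θ0=90°, θ1=180°]
t=1 rotate(1, 180) ⇒ [θ0=90°, θ1=0°]
t=2 rotate(1, 180) ⇒ [θ0=90°, θ1=180°]
t=3 rotate(1, 180) ⇒ [θ0=90°, θ1=0°]
no other 3-command option fits: unique.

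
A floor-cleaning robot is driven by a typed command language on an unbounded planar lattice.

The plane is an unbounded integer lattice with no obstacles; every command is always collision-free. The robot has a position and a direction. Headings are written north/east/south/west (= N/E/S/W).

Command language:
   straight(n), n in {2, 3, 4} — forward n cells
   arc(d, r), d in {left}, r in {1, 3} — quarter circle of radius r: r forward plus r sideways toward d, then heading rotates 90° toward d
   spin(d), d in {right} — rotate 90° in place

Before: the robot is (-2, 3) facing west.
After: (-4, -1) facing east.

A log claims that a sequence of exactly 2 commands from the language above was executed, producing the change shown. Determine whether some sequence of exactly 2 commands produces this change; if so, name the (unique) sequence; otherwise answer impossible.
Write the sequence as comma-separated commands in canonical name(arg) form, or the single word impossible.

arc(left, 3), arc(left, 1)

key: position moved to (-4,-1) AND the heading swung to E — translation plus rotation needed
initial: (-2, 3) facing west
t=1 arc(left, 3) ⇒ (-5, 0) facing south
t=2 arc(left, 1) ⇒ (-4, -1) facing east
all 36 alternatives checked — unique.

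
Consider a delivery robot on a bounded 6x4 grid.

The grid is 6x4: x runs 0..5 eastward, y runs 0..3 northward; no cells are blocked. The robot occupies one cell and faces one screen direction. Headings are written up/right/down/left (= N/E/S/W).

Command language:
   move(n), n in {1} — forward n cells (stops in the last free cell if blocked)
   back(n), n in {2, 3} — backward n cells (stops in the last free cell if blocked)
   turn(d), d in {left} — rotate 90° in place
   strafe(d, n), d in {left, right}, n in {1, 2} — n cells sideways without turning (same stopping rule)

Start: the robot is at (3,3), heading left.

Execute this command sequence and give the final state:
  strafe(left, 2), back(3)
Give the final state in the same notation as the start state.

initial: at (3,3), heading left
t=1 strafe(left, 2) ⇒ at (3,1), heading left
t=2 back(3) ⇒ at (5,1), heading left

at (5,1), heading left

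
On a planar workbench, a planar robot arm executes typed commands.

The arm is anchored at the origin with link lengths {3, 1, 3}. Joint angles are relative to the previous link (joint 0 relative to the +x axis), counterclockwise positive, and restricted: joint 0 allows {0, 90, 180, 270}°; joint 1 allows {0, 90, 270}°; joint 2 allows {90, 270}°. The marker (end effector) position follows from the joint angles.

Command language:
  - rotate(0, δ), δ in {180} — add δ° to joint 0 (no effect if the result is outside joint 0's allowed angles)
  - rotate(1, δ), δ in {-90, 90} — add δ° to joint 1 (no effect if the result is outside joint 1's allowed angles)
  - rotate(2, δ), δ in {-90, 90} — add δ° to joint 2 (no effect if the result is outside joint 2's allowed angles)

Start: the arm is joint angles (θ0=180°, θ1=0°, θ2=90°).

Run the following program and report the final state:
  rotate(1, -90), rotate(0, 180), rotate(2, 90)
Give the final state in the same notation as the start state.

joint angles (θ0=0°, θ1=270°, θ2=90°)

start: joint angles (θ0=180°, θ1=0°, θ2=90°)
t=1 rotate(1, -90) ⇒ joint angles (θ0=180°, θ1=270°, θ2=90°)
t=2 rotate(0, 180) ⇒ joint angles (θ0=0°, θ1=270°, θ2=90°)
t=3 rotate(2, 90) ⇒ joint angles (θ0=0°, θ1=270°, θ2=90°)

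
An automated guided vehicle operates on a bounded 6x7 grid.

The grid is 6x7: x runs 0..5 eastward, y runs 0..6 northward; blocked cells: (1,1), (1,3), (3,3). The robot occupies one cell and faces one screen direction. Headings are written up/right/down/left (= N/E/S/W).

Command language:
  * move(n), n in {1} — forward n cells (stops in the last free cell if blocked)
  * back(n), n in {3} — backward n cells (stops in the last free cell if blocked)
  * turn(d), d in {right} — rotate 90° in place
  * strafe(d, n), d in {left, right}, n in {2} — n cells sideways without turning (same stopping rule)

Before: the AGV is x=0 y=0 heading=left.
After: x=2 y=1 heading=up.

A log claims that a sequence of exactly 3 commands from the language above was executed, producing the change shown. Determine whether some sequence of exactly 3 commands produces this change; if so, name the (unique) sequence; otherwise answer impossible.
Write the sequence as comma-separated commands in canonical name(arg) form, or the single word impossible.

key: running move(1) before turn(right) would end elsewhere — order is forced
begin: x=0 y=0 heading=left
[1] after turn(right): x=0 y=0 heading=up
[2] after strafe(right, 2): x=2 y=0 heading=up
[3] after move(1): x=2 y=1 heading=up
no rival 3-sequence matches.

turn(right), strafe(right, 2), move(1)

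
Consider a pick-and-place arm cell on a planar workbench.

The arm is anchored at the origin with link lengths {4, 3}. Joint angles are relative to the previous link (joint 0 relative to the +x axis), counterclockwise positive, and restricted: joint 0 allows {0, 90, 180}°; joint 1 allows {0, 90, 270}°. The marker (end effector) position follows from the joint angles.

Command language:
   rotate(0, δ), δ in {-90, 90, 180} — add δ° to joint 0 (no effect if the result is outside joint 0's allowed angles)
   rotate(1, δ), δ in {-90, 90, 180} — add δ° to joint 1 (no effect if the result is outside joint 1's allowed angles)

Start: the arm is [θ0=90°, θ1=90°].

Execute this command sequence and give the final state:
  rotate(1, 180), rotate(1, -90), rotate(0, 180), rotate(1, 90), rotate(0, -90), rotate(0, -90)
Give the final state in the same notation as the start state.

[θ0=0°, θ1=0°]

from: [θ0=90°, θ1=90°]
1. rotate(1, 180) → [θ0=90°, θ1=270°]
2. rotate(1, -90) → [θ0=90°, θ1=270°]
3. rotate(0, 180) → [θ0=90°, θ1=270°]
4. rotate(1, 90) → [θ0=90°, θ1=0°]
5. rotate(0, -90) → [θ0=0°, θ1=0°]
6. rotate(0, -90) → [θ0=0°, θ1=0°]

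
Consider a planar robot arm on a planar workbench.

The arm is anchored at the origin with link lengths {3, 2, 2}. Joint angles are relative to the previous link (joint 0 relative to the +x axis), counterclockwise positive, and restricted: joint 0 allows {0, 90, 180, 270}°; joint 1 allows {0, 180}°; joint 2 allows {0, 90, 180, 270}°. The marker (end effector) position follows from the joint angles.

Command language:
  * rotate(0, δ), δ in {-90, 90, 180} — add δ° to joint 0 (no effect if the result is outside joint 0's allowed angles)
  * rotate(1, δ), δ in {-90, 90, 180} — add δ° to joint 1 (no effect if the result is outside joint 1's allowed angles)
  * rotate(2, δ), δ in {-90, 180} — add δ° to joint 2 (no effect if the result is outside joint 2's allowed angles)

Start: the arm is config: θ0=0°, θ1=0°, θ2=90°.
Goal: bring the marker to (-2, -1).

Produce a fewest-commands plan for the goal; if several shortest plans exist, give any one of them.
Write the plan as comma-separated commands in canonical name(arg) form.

rotate(1, 180), rotate(0, -90)

initial: config: θ0=0°, θ1=0°, θ2=90°
[1] after rotate(1, 180): config: θ0=0°, θ1=180°, θ2=90°
[2] after rotate(0, -90): config: θ0=270°, θ1=180°, θ2=90°
shorter routes all fall short; 2 is best.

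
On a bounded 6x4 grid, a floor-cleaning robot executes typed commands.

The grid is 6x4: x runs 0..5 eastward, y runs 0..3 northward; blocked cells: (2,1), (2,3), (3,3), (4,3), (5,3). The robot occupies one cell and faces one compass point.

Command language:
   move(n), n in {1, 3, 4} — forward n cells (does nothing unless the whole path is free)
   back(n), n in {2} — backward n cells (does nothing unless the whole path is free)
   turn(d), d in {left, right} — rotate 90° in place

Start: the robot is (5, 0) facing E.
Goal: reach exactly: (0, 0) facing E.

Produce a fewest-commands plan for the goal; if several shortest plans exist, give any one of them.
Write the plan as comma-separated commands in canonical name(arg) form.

back(2), move(1), back(2), back(2)

initial: (5, 0) facing E
step 1 (back(2)): (3, 0) facing E
step 2 (move(1)): (4, 0) facing E
step 3 (back(2)): (2, 0) facing E
step 4 (back(2)): (0, 0) facing E
no 3-step plan works, so 4 is optimal.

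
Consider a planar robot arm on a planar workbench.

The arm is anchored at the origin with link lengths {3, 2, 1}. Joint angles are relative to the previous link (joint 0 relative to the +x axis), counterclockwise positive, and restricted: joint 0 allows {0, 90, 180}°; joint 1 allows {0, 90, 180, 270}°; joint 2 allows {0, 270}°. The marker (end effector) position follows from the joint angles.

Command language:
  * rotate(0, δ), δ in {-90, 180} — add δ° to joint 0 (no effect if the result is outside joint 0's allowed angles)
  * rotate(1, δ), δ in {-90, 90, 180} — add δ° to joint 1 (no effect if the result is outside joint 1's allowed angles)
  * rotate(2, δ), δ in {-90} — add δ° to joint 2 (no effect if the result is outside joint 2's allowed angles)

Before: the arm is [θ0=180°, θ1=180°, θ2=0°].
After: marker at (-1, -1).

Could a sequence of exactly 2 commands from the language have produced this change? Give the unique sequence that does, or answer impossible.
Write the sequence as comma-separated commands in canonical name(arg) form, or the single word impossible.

initial: [θ0=180°, θ1=180°, θ2=0°]
step 1 (rotate(2, -90)): [θ0=180°, θ1=180°, θ2=270°]
step 2 (rotate(2, -90)): [θ0=180°, θ1=180°, θ2=270°]
no other 2-command option fits: unique.

rotate(2, -90), rotate(2, -90)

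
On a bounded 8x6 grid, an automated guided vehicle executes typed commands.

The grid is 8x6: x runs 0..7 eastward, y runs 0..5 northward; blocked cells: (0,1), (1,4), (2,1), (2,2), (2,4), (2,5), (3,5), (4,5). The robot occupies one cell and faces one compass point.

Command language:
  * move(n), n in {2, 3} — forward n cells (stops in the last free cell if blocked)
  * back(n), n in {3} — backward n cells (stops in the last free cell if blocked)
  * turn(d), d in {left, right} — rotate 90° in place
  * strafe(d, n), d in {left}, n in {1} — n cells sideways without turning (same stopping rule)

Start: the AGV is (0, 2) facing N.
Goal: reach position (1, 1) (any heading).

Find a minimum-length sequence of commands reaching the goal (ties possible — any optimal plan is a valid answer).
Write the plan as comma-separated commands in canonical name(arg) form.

turn(left), back(3), strafe(left, 1)

begin: (0, 2) facing N
step 1 (turn(left)): (0, 2) facing W
step 2 (back(3)): (1, 2) facing W
step 3 (strafe(left, 1)): (1, 1) facing W
shorter routes all fall short; 3 is best.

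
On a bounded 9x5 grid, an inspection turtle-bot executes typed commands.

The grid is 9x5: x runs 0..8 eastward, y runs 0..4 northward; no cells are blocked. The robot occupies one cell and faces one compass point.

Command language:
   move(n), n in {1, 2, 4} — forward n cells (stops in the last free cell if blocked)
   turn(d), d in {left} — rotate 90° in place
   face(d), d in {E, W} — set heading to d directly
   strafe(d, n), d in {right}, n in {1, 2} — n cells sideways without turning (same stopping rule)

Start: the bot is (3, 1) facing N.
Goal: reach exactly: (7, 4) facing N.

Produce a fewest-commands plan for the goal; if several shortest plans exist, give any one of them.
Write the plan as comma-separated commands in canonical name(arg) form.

initial: (3, 1) facing N
[1] after strafe(right, 2): (5, 1) facing N
[2] after strafe(right, 2): (7, 1) facing N
[3] after move(4): (7, 4) facing N
minimal: 3 command(s), checked below 3.

strafe(right, 2), strafe(right, 2), move(4)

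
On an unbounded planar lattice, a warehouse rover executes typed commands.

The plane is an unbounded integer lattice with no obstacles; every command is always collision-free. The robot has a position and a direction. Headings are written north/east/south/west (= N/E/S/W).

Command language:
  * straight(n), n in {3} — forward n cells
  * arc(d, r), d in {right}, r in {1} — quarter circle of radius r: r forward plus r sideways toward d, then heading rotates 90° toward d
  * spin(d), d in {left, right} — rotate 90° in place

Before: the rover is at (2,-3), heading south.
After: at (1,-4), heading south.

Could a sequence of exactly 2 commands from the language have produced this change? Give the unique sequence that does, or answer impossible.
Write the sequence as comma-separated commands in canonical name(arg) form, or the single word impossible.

key: running spin(left) before arc(right, 1) would end elsewhere — order is forced
initial: at (2,-3), heading south
[1] after arc(right, 1): at (1,-4), heading west
[2] after spin(left): at (1,-4), heading south
no other 2-command option fits: unique.

arc(right, 1), spin(left)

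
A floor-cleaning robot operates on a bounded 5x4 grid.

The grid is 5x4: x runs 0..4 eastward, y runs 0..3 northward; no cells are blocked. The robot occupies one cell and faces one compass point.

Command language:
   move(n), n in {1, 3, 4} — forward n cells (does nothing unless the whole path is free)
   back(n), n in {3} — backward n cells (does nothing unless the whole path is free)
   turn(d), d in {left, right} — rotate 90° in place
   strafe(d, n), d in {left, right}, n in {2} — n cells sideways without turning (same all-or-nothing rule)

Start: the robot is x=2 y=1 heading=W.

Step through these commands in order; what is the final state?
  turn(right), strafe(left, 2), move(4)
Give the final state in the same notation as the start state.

t0: x=2 y=1 heading=W
step 1 (turn(right)): x=2 y=1 heading=N
step 2 (strafe(left, 2)): x=0 y=1 heading=N
step 3 (move(4)): x=0 y=1 heading=N

x=0 y=1 heading=N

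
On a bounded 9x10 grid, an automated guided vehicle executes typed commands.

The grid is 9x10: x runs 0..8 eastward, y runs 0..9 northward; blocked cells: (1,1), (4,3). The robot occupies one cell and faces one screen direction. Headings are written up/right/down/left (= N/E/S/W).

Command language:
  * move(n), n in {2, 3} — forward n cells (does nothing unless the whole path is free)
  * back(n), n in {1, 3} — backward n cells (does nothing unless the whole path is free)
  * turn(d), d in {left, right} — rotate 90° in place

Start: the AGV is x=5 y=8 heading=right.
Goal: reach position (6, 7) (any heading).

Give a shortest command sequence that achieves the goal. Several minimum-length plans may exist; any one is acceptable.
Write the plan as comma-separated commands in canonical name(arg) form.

start: x=5 y=8 heading=right
[1] after back(1): x=4 y=8 heading=right
[2] after move(2): x=6 y=8 heading=right
[3] after turn(left): x=6 y=8 heading=up
[4] after back(1): x=6 y=7 heading=up
no 3-step plan works, so 4 is optimal.

back(1), move(2), turn(left), back(1)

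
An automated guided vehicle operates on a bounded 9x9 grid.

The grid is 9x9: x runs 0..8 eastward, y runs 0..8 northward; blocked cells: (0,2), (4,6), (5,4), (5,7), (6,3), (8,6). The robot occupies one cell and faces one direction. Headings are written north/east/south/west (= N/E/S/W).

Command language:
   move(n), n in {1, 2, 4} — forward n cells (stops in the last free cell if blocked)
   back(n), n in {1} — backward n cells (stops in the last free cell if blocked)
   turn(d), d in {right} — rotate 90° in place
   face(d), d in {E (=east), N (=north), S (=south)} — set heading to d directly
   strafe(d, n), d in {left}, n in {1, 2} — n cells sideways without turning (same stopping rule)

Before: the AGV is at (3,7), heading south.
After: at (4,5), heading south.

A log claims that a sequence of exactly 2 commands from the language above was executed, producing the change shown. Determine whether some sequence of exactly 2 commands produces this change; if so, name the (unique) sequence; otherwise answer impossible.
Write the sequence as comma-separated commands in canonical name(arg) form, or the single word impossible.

move(2), strafe(left, 1)

key: running strafe(left, 1) before move(2) would end elsewhere — order is forced
initial: at (3,7), heading south
t=1 move(2) ⇒ at (3,5), heading south
t=2 strafe(left, 1) ⇒ at (4,5), heading south
all 100 alternatives checked — unique.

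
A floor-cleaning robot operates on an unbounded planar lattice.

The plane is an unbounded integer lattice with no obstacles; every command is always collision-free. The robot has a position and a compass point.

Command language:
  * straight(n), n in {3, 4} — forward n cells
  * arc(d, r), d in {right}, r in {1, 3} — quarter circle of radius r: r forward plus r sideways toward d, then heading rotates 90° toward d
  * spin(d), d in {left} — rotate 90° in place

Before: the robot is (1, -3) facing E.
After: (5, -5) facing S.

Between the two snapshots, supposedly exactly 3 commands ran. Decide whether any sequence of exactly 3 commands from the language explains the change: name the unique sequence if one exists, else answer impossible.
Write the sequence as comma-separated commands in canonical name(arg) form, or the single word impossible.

spin(left), arc(right, 1), arc(right, 3)

key: running arc(right, 3) before spin(left) would end elsewhere — order is forced
from: (1, -3) facing E
[1] after spin(left): (1, -3) facing N
[2] after arc(right, 1): (2, -2) facing E
[3] after arc(right, 3): (5, -5) facing S
all 125 alternatives checked — unique.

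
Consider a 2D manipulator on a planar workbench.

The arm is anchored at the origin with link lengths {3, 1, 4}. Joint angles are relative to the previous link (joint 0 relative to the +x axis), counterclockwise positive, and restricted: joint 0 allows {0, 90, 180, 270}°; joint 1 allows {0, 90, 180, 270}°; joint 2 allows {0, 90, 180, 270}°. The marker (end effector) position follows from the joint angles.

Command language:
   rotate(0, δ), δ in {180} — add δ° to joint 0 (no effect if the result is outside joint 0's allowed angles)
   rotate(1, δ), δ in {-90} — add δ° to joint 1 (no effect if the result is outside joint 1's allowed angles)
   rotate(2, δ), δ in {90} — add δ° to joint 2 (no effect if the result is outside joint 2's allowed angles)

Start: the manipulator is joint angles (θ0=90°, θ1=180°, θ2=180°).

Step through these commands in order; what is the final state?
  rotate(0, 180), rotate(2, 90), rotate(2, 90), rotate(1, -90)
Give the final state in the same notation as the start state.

initial: joint angles (θ0=90°, θ1=180°, θ2=180°)
1. rotate(0, 180) → joint angles (θ0=270°, θ1=180°, θ2=180°)
2. rotate(2, 90) → joint angles (θ0=270°, θ1=180°, θ2=270°)
3. rotate(2, 90) → joint angles (θ0=270°, θ1=180°, θ2=0°)
4. rotate(1, -90) → joint angles (θ0=270°, θ1=90°, θ2=0°)

joint angles (θ0=270°, θ1=90°, θ2=0°)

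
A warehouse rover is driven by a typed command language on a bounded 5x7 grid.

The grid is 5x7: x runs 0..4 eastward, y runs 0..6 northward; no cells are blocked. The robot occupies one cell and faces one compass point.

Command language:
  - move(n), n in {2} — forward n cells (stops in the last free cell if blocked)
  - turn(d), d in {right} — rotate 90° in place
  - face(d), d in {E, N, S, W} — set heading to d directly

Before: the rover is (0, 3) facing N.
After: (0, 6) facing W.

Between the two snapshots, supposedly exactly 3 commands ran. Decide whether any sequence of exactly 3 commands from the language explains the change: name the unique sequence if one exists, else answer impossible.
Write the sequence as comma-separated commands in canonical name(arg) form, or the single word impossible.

move(2), move(2), face(W)

key: order matters: swapping move(2) and face(W) lands elsewhere
from: (0, 3) facing N
t=1 move(2) ⇒ (0, 5) facing N
t=2 move(2) ⇒ (0, 6) facing N
t=3 face(W) ⇒ (0, 6) facing W
no other 3-command option fits: unique.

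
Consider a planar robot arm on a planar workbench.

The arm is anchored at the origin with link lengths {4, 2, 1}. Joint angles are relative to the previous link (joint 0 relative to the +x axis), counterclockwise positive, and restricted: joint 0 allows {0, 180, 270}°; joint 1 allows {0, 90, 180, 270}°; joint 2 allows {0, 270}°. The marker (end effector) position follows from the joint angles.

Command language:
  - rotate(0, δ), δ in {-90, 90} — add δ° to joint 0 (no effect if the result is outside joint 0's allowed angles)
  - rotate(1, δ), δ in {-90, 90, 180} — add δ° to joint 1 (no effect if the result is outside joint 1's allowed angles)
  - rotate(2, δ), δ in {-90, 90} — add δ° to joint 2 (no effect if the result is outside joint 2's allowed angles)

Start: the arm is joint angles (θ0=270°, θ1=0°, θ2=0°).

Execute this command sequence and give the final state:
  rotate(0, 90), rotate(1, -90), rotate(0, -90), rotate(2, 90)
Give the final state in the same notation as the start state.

joint angles (θ0=270°, θ1=270°, θ2=0°)

initial: joint angles (θ0=270°, θ1=0°, θ2=0°)
t=1 rotate(0, 90) ⇒ joint angles (θ0=0°, θ1=0°, θ2=0°)
t=2 rotate(1, -90) ⇒ joint angles (θ0=0°, θ1=270°, θ2=0°)
t=3 rotate(0, -90) ⇒ joint angles (θ0=270°, θ1=270°, θ2=0°)
t=4 rotate(2, 90) ⇒ joint angles (θ0=270°, θ1=270°, θ2=0°)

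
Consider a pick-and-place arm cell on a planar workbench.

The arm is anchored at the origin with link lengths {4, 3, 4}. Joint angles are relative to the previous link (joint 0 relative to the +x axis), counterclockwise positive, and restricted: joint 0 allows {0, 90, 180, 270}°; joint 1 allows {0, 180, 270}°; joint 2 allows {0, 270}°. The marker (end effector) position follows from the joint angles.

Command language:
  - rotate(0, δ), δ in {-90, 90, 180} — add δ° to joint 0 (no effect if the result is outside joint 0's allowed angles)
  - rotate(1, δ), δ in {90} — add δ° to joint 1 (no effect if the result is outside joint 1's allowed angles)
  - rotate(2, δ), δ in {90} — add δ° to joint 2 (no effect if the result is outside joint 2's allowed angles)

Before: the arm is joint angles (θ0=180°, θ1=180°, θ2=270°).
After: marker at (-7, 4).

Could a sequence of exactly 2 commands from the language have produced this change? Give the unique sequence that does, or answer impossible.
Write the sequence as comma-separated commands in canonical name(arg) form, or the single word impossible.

rotate(1, 90), rotate(1, 90)

t0: joint angles (θ0=180°, θ1=180°, θ2=270°)
[1] after rotate(1, 90): joint angles (θ0=180°, θ1=270°, θ2=270°)
[2] after rotate(1, 90): joint angles (θ0=180°, θ1=0°, θ2=270°)
no rival 2-sequence matches.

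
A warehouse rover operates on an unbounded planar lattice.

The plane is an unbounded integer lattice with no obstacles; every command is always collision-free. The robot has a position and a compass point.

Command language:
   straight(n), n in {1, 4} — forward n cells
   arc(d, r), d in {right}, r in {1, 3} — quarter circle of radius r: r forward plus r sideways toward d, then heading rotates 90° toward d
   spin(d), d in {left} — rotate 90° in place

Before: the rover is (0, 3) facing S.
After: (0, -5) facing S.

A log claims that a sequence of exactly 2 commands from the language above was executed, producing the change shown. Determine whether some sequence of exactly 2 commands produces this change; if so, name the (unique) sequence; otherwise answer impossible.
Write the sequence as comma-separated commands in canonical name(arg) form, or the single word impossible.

key: still facing S at the end — nothing in the sequence rotates
start: (0, 3) facing S
step 1 (straight(4)): (0, -1) facing S
step 2 (straight(4)): (0, -5) facing S
no rival 2-sequence matches.

straight(4), straight(4)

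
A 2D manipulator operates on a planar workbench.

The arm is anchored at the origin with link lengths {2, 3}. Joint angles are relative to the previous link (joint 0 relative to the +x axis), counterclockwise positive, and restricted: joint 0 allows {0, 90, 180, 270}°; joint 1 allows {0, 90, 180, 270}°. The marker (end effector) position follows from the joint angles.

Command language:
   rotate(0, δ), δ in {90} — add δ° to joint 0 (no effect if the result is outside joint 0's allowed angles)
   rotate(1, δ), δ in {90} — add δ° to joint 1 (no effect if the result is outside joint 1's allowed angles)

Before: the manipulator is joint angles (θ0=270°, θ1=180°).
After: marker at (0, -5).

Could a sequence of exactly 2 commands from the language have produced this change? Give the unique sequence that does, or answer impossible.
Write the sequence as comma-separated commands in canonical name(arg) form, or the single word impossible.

from: joint angles (θ0=270°, θ1=180°)
1. rotate(1, 90) → joint angles (θ0=270°, θ1=270°)
2. rotate(1, 90) → joint angles (θ0=270°, θ1=0°)
all 4 alternatives checked — unique.

rotate(1, 90), rotate(1, 90)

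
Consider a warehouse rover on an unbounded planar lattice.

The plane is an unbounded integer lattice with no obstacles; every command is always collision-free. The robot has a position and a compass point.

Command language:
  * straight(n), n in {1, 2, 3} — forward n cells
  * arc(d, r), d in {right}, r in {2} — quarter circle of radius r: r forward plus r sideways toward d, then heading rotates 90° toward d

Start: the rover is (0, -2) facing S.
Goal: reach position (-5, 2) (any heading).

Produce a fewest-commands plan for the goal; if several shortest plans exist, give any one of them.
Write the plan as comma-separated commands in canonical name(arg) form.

arc(right, 2), straight(1), arc(right, 2), straight(2), straight(2)

initial: (0, -2) facing S
1. arc(right, 2) → (-2, -4) facing W
2. straight(1) → (-3, -4) facing W
3. arc(right, 2) → (-5, -2) facing N
4. straight(2) → (-5, 0) facing N
5. straight(2) → (-5, 2) facing N
nothing shorter than 5 reaches the goal.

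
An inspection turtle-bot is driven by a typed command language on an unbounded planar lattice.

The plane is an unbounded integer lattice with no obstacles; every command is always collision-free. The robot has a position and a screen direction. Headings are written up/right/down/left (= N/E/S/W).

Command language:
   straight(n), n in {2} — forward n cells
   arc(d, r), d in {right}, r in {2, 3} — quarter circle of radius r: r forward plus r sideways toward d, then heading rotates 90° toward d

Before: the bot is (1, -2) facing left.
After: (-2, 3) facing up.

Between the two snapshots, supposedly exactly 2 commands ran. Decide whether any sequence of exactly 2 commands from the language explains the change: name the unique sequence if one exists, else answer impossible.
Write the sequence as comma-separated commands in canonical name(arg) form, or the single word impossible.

key: position moved to (-2,3) AND the heading swung to N — translation plus rotation needed
from: (1, -2) facing left
[1] after arc(right, 3): (-2, 1) facing up
[2] after straight(2): (-2, 3) facing up
no rival 2-sequence matches.

arc(right, 3), straight(2)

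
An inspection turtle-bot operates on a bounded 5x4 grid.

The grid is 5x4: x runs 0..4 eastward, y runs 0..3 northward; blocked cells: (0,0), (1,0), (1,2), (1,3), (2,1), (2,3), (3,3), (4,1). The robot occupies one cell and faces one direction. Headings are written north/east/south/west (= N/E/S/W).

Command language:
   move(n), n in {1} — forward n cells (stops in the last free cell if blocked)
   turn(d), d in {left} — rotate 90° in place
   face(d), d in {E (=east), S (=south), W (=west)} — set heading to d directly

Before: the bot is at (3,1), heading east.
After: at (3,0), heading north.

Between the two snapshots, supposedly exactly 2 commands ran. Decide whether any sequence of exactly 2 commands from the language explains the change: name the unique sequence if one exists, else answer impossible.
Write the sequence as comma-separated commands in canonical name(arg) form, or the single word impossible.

impossible

all 25 sequences checked — none match.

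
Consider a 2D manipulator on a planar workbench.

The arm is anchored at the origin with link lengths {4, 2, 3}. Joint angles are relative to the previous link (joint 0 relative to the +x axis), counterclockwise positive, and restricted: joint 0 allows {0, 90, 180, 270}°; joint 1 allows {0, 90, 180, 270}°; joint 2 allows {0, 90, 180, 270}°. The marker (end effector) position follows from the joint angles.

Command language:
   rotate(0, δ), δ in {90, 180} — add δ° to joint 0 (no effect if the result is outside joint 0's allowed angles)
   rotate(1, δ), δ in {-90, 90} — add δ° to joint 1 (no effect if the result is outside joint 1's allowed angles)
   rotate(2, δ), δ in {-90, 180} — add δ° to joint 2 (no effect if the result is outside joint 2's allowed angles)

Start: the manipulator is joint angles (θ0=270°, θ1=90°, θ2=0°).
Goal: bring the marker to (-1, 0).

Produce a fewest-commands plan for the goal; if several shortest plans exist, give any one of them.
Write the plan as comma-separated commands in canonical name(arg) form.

t0: joint angles (θ0=270°, θ1=90°, θ2=0°)
step 1 (rotate(1, 90)): joint angles (θ0=270°, θ1=180°, θ2=0°)
step 2 (rotate(0, 90)): joint angles (θ0=0°, θ1=180°, θ2=0°)
minimal: 2 command(s), checked below 2.

rotate(1, 90), rotate(0, 90)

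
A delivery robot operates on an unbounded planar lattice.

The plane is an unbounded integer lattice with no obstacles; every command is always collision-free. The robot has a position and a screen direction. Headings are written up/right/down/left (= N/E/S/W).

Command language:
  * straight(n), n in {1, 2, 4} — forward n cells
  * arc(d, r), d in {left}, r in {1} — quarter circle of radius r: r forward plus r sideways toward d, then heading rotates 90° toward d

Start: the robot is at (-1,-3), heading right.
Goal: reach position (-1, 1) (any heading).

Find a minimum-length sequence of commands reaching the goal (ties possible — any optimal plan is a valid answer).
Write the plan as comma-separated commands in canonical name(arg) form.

t0: at (-1,-3), heading right
t=1 arc(left, 1) ⇒ at (0,-2), heading up
t=2 straight(2) ⇒ at (0,0), heading up
t=3 arc(left, 1) ⇒ at (-1,1), heading left
shorter routes all fall short; 3 is best.

arc(left, 1), straight(2), arc(left, 1)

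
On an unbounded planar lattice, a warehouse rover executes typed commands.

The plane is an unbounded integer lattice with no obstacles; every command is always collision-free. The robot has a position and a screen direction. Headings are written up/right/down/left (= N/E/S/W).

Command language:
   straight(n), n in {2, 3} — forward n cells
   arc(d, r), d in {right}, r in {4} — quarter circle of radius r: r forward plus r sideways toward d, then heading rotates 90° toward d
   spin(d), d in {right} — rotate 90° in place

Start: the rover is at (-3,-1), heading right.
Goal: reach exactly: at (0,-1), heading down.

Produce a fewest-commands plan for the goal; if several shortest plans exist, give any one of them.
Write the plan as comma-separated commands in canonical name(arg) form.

begin: at (-3,-1), heading right
t=1 straight(3) ⇒ at (0,-1), heading right
t=2 spin(right) ⇒ at (0,-1), heading down
nothing shorter than 2 reaches the goal.

straight(3), spin(right)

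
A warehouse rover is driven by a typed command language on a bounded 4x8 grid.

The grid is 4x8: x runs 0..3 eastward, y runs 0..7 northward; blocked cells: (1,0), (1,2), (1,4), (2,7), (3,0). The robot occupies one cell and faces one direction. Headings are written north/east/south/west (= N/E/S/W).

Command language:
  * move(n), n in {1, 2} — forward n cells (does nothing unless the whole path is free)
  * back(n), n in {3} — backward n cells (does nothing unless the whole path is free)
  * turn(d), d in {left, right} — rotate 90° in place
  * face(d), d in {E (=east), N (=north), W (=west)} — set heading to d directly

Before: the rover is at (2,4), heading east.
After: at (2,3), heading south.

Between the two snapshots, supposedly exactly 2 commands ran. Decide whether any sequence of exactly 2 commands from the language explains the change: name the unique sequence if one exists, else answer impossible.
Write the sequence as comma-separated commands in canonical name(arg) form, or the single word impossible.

turn(right), move(1)

key: order matters: swapping turn(right) and move(1) lands elsewhere
begin: at (2,4), heading east
[1] after turn(right): at (2,4), heading south
[2] after move(1): at (2,3), heading south
no rival 2-sequence matches.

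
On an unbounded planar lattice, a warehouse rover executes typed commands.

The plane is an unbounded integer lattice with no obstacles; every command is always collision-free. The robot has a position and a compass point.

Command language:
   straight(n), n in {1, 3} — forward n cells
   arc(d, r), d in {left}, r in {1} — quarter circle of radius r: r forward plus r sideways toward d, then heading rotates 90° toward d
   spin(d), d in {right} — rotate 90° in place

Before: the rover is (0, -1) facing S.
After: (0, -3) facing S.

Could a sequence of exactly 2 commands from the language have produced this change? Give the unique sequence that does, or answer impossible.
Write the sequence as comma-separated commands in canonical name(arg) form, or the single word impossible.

straight(1), straight(1)

key: still facing S at the end — nothing in the sequence rotates
t0: (0, -1) facing S
step 1 (straight(1)): (0, -2) facing S
step 2 (straight(1)): (0, -3) facing S
uniquely the one of 16 2-step routes that fits.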